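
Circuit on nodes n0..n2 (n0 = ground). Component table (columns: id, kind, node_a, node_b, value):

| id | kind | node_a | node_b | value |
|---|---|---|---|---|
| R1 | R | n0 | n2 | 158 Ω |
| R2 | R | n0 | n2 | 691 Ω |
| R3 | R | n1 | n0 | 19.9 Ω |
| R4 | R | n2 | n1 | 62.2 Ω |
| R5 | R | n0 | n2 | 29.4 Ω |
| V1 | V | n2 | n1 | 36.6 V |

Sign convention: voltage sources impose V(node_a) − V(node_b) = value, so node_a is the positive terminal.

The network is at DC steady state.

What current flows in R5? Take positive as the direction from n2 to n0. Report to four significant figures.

0.6797 A

Element admittances at DC:
  Y(R1) = 0.006329 S between n0,n2
  Y(R2) = 0.001447 S between n0,n2
  Y(R3) = 0.05025 S between n1,n0
  Y(R4) = 0.01608 S between n2,n1
  Y(R5) = 0.03401 S between n0,n2
  V1: constraint V(n2)−V(n1) = 36.6
Assemble and solve the 3×3 MNA system:
  V(n1)=-16.62  V(n2)=19.98
  i(V1)=-1.423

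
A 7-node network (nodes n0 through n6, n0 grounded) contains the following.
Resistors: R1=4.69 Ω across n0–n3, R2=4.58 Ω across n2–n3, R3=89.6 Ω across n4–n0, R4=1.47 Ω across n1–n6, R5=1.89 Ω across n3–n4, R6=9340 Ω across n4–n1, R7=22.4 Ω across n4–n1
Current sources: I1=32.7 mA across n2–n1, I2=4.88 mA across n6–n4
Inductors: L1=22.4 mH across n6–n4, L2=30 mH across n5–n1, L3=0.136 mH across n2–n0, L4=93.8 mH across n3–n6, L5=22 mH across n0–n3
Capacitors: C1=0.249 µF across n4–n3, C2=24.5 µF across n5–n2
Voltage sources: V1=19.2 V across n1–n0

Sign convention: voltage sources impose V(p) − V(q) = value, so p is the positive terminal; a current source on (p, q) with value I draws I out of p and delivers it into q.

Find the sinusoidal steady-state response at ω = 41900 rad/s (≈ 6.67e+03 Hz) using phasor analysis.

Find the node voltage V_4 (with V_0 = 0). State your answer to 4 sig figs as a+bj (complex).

Element admittances at ω=41900 rad/s:
  Y(R1) = 0.2132+0.000j S between n0,n3
  I1: injects 0.0327 A into n1 (from n2)
  Y(L1) = 0.000-0.001065j S between n6,n4
  I2: injects 0.00488 A into n4 (from n6)
  Y(R2) = 0.2183+0.000j S between n2,n3
  Y(R3) = 0.01116+0.000j S between n4,n0
  Y(R4) = 0.6803+0.000j S between n1,n6
  Y(L2) = 0.000-0.0007955j S between n5,n1
  Y(R5) = 0.5291+0.000j S between n3,n4
  Y(L3) = 0.000-0.1755j S between n2,n0
  Y(R6) = 0.0001071+0.000j S between n4,n1
  Y(L4) = 0.000-0.0002544j S between n3,n6
  Y(L5) = 0.000-0.001085j S between n0,n3
  Y(C1) = 0.000+0.01043j S between n4,n3
  Y(R7) = 0.04464+0.000j S between n4,n1
  Y(C2) = 0.000+1.027j S between n5,n2
  V1: constraint V(n1)−V(n0) = 19.2
Assemble and solve the 7×7 MNA system:
  V(n1)=19.20+0.000j  V(n2)=0.9330+1.188j  V(n3)=2.042+0.5043j  V(n4)=3.321+0.4043j  V(n5)=0.9188+1.188j  V(n6)=19.19+0.03128j
  i(V1)=-0.6813+0.05391j

3.321+0.4043j V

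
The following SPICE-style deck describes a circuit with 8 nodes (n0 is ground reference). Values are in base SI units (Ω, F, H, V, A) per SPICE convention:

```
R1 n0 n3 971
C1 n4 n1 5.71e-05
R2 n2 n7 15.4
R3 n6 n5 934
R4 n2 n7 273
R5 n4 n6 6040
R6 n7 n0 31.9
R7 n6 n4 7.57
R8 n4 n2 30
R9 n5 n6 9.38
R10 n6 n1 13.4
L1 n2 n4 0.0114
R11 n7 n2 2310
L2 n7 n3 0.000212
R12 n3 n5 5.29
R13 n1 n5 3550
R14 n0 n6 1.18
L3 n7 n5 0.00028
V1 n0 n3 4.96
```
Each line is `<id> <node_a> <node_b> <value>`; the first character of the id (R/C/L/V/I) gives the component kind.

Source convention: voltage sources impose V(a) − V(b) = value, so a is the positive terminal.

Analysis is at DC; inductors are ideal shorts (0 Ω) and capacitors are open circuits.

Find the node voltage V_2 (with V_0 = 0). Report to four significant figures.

-2.200 V

Element admittances at DC:
  Y(R1) = 0.001030 S between n0,n3
  Y(C1) = 0.000 S between n4,n1
  Y(R2) = 0.06494 S between n2,n7
  Y(R3) = 0.001071 S between n6,n5
  Y(R4) = 0.003663 S between n2,n7
  Y(R5) = 0.0001656 S between n4,n6
  Y(R6) = 0.03135 S between n7,n0
  Y(R7) = 0.1321 S between n6,n4
  Y(R8) = 0.03333 S between n4,n2
  Y(R9) = 0.1066 S between n5,n6
  Y(R10) = 0.07463 S between n6,n1
  L1: short n2↔n4 (DC inductor)
  Y(R11) = 0.0004329 S between n7,n2
  L2: short n7↔n3 (DC inductor)
  Y(R12) = 0.1890 S between n3,n5
  Y(R13) = 0.0002817 S between n1,n5
  Y(R14) = 0.8475 S between n0,n6
  L3: short n7↔n5 (DC inductor)
  V1: constraint V(n0)−V(n3) = 4.96
Assemble and solve the 11×11 MNA system:
  V(n1)=-0.7757  V(n2)=-2.200  V(n3)=-4.960  V(n4)=-2.200  V(n5)=-4.960  V(n6)=-0.7599  V(n7)=-4.960
  i(L1)=-0.1905  i(L2)=0.7994  i(L3)=-0.4535  i(V1)=-0.8046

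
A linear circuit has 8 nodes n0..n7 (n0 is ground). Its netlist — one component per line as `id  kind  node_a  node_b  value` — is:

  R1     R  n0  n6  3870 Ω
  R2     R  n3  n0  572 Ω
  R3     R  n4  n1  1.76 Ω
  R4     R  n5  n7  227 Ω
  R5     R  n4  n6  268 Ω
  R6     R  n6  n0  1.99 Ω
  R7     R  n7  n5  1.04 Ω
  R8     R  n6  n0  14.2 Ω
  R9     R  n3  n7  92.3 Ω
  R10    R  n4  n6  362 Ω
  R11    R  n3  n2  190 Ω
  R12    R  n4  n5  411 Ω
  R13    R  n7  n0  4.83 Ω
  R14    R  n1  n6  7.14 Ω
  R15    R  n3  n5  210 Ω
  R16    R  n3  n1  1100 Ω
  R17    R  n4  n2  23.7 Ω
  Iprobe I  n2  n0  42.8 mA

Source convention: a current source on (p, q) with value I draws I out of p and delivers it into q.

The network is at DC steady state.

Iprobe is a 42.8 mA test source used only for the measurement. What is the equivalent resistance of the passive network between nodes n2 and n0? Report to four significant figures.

Apply KCL at each of the 7 non-ground nodes and solve the resulting linear system.
Node n1: branches {R3, R14, R16} → V_1 = -0.3136
Node n2: branches {R11, R17, Iprobe} → V_2 = -1.270
Node n3: branches {R2, R9, R11, R15, R16} → V_3 = -0.3139
Node n4: branches {R3, R5, R10, R12, R17} → V_4 = -0.3751
Node n5: branches {R4, R7, R12, R15} → V_5 = -0.02802
Node n6: branches {R1, R5, R6, R8, R10, R14} → V_6 = -0.06442
Node n7: branches {R4, R7, R9, R13} → V_7 = -0.02574

R_eq = 29.68 Ω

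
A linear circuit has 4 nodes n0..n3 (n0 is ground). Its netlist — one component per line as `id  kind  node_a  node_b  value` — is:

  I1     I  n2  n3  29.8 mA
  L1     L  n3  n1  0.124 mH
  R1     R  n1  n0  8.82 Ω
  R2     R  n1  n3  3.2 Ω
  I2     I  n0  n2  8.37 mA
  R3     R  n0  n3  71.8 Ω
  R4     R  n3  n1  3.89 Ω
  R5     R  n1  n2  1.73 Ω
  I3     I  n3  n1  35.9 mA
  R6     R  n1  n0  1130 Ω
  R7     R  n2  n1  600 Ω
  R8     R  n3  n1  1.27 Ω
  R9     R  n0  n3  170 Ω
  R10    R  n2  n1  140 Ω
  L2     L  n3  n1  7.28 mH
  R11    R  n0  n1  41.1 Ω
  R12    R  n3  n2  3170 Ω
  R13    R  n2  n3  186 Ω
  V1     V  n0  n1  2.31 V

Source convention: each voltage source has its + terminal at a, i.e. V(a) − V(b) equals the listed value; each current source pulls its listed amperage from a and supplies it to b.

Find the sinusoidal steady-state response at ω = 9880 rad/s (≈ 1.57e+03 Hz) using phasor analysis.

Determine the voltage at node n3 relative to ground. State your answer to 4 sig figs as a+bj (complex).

Element admittances at ω=9880 rad/s:
  I1: injects 0.0298 A into n3 (from n2)
  Y(L1) = 0.000-0.8162j S between n3,n1
  Y(R1) = 0.1134+0.000j S between n1,n0
  Y(R2) = 0.3125+0.000j S between n1,n3
  I2: injects 0.00837 A into n2 (from n0)
  Y(R3) = 0.01393+0.000j S between n0,n3
  Y(R4) = 0.2571+0.000j S between n3,n1
  Y(R5) = 0.5780+0.000j S between n1,n2
  I3: injects 0.0359 A into n1 (from n3)
  Y(R6) = 0.0008850+0.000j S between n1,n0
  Y(R7) = 0.001667+0.000j S between n2,n1
  Y(R8) = 0.7874+0.000j S between n3,n1
  Y(R9) = 0.005882+0.000j S between n0,n3
  Y(R10) = 0.007143+0.000j S between n2,n1
  Y(L2) = 0.000-0.01390j S between n3,n1
  Y(R11) = 0.02433+0.000j S between n0,n1
  Y(R12) = 0.0003155+0.000j S between n3,n2
  Y(R13) = 0.005376+0.000j S between n2,n3
  V1: constraint V(n0)−V(n1) = 2.31
Assemble and solve the 4×4 MNA system:
  V(n1)=-2.310+0.000j  V(n2)=-2.346+0.0001210j  V(n3)=-2.289+0.01260j
  i(V1)=-0.3739+0.0002495j

-2.289+0.01260j V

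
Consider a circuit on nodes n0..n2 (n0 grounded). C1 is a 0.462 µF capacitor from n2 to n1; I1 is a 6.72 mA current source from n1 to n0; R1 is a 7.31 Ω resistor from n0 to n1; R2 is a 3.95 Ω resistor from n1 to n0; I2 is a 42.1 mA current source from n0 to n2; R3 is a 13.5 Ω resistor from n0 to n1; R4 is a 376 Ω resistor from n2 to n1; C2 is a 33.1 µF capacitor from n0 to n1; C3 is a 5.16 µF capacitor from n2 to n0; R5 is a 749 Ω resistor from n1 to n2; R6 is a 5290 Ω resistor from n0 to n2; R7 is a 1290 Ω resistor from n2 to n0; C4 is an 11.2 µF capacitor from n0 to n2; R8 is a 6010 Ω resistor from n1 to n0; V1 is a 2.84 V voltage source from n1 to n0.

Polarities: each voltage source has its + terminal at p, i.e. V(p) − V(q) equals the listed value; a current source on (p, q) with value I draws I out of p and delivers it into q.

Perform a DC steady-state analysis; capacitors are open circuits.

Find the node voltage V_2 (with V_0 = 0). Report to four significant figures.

10.78 V

Element admittances at DC:
  Y(C1) = 0.000 S between n2,n1
  I1: injects 0.00672 A into n0 (from n1)
  Y(R1) = 0.1368 S between n0,n1
  Y(R2) = 0.2532 S between n1,n0
  I2: injects 0.0421 A into n2 (from n0)
  Y(R3) = 0.07407 S between n0,n1
  Y(R4) = 0.002660 S between n2,n1
  Y(C2) = 0.000 S between n0,n1
  Y(C3) = 0.000 S between n2,n0
  Y(R5) = 0.001335 S between n1,n2
  Y(R6) = 0.0001890 S between n0,n2
  Y(R7) = 0.0007752 S between n2,n0
  Y(C4) = 0.000 S between n0,n2
  Y(R8) = 0.0001664 S between n1,n0
  V1: constraint V(n1)−V(n0) = 2.84
Assemble and solve the 3×3 MNA system:
  V(n1)=2.840  V(n2)=10.78
  i(V1)=-1.293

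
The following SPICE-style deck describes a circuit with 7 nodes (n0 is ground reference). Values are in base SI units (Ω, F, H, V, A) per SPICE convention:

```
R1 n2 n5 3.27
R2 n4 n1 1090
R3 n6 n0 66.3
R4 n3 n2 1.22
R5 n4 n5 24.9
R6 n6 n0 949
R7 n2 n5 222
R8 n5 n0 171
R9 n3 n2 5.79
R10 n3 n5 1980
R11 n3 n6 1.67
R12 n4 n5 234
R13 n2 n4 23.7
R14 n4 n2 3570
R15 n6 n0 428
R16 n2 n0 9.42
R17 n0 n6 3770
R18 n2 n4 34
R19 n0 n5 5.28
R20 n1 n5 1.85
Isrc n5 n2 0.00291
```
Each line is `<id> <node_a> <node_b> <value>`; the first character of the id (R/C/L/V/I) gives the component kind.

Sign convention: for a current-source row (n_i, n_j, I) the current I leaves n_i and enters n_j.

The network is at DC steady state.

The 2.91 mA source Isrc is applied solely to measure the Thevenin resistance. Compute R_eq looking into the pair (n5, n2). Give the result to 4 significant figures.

Apply KCL at each of the 6 non-ground nodes and solve the resulting linear system.
Node n1: branches {R2, R20} → V_1 = -0.002720
Node n2: branches {R1, R4, R7, R9, R13, R14, R16, R18, Isrc} → V_2 = 0.004294
Node n3: branches {R4, R9, R10, R11} → V_3 = 0.004214
Node n4: branches {R2, R5, R12, R13, R14, R18} → V_4 = 0.001578
Node n5: branches {R1, R5, R7, R8, R10, R12, R19, R20, Isrc} → V_5 = -0.002727
Node n6: branches {R3, R6, R11, R15, R17} → V_6 = 0.004086

R_eq = 2.413 Ω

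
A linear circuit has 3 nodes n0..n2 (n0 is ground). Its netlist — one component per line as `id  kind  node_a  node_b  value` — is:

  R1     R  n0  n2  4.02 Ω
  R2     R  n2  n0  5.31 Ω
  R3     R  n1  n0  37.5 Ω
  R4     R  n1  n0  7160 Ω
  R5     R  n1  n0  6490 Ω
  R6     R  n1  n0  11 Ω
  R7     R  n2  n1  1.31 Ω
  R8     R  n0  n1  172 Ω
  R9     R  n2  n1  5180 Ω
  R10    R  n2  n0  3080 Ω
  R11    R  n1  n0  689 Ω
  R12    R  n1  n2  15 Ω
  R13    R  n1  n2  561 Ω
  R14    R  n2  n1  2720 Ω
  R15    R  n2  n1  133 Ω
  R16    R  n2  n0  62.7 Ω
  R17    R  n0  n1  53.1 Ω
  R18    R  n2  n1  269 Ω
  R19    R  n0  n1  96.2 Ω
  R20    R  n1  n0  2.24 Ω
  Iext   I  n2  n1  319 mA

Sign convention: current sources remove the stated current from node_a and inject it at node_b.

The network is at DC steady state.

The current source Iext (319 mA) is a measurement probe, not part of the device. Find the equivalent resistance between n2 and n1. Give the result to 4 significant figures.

R_eq = 0.9075 Ω

Element admittances at DC:
  Y(R1) = 0.2488 S between n0,n2
  Y(R2) = 0.1883 S between n2,n0
  Y(R3) = 0.02667 S between n1,n0
  Y(R4) = 0.0001397 S between n1,n0
  Y(R5) = 0.0001541 S between n1,n0
  Y(R6) = 0.09091 S between n1,n0
  Y(R7) = 0.7634 S between n2,n1
  Y(R8) = 0.005814 S between n0,n1
  Y(R9) = 0.0001931 S between n2,n1
  Y(R10) = 0.0003247 S between n2,n0
  Y(R11) = 0.001451 S between n1,n0
  Y(R12) = 0.06667 S between n1,n2
  Y(R13) = 0.001783 S between n1,n2
  Y(R14) = 0.0003676 S between n2,n1
  Y(R15) = 0.007519 S between n2,n1
  Y(R16) = 0.01595 S between n2,n0
  Y(R17) = 0.01883 S between n0,n1
  Y(R18) = 0.003717 S between n2,n1
  Y(R19) = 0.01040 S between n0,n1
  Y(R20) = 0.4464 S between n1,n0
  Iext: injects 0.319 A into n1 (from n2)
Assemble and solve the 2×2 MNA system:
  V(n1)=0.1245  V(n2)=-0.1650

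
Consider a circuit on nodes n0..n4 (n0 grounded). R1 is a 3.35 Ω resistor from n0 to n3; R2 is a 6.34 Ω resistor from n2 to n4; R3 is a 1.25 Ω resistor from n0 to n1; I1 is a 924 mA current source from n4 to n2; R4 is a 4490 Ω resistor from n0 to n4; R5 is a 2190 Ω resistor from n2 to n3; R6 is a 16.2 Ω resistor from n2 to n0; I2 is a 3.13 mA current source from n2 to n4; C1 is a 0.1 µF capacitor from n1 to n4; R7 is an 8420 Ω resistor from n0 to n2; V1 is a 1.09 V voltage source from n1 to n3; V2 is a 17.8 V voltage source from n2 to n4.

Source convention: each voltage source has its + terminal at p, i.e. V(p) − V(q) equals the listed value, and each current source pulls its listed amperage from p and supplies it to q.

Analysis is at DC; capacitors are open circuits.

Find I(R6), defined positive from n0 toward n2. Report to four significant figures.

Element admittances at DC:
  Y(R1) = 0.2985 S between n0,n3
  Y(R2) = 0.1577 S between n2,n4
  Y(R3) = 0.8000 S between n0,n1
  I1: injects 0.924 A into n2 (from n4)
  Y(R4) = 0.0002227 S between n0,n4
  Y(R5) = 0.0004566 S between n2,n3
  Y(R6) = 0.06173 S between n2,n0
  I2: injects 0.00313 A into n4 (from n2)
  Y(C1) = 0.000 S between n1,n4
  Y(R7) = 0.0001188 S between n0,n2
  V1: constraint V(n1)−V(n3) = 1.09
  V2: constraint V(n2)−V(n4) = 17.8
Assemble and solve the 6×6 MNA system:
  V(n1)=0.2965  V(n2)=0.05761  V(n3)=-0.7935  V(n4)=-17.74
  i(V1)=-0.2372  i(V2)=-1.891

-0.003556 A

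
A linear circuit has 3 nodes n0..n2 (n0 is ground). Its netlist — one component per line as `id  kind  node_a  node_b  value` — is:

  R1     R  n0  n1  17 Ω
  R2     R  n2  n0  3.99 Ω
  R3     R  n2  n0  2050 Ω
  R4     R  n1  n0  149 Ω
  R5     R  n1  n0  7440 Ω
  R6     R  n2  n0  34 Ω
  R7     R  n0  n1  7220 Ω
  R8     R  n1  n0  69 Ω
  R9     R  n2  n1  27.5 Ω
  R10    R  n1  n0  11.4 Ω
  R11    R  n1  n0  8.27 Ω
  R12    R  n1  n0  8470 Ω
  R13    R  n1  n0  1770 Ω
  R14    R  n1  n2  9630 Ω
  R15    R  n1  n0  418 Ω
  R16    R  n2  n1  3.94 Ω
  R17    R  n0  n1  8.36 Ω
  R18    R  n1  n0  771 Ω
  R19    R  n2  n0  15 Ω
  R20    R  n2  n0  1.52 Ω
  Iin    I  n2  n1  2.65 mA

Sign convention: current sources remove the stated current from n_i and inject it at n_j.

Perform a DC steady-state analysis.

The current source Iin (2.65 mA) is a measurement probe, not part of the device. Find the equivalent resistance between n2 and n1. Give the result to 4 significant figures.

R_eq = 1.715 Ω

Apply KCL at each of the 2 non-ground nodes and solve the resulting linear system.
Node n1: branches {R1, R4, R5, R7, R8, R9, R10, R11, R12, R13, R14, R15, R16, R17, R18, Iin} → V_1 = 0.003222
Node n2: branches {R2, R3, R6, R9, R14, R16, R19, R20, Iin} → V_2 = -0.001324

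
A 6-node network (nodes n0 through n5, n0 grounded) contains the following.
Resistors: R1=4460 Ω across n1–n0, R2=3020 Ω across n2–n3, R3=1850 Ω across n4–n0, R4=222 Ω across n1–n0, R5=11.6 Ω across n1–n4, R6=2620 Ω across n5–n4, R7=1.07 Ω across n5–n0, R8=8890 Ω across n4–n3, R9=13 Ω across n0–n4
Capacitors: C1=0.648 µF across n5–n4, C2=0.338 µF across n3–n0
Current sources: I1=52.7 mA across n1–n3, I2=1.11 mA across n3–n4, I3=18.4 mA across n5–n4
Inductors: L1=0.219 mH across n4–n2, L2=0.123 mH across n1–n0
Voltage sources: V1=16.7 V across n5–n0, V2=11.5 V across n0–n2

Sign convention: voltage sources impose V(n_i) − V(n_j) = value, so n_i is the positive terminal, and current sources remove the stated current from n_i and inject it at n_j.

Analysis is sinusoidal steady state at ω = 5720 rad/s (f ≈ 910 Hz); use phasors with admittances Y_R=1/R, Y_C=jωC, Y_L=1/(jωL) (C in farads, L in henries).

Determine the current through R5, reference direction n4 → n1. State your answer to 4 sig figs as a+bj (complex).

-0.9390+0.2585j A

Apply KCL at each of the 5 non-ground nodes and solve the resulting linear system.
Node n1: branches {R1, R4, I1, R5, L2} → V_1 = -0.1842-0.6971j
Node n2: branches {R2, L1, V2} → V_2 = -11.50+0.000j
Node n3: branches {R2, I1, I2, C2, R8} → V_3 = 5.374-22.84j
Node n4: branches {C1, R3, I2, L1, R5, R6, I3, R8, R9} → V_4 = -11.08+2.302j
Node n5: branches {C1, R6, I3, R7, V1} → V_5 = 16.70+0.000j
Source currents: i(V1)=-15.65-0.1021j, i(V2)=-1.843+0.3452j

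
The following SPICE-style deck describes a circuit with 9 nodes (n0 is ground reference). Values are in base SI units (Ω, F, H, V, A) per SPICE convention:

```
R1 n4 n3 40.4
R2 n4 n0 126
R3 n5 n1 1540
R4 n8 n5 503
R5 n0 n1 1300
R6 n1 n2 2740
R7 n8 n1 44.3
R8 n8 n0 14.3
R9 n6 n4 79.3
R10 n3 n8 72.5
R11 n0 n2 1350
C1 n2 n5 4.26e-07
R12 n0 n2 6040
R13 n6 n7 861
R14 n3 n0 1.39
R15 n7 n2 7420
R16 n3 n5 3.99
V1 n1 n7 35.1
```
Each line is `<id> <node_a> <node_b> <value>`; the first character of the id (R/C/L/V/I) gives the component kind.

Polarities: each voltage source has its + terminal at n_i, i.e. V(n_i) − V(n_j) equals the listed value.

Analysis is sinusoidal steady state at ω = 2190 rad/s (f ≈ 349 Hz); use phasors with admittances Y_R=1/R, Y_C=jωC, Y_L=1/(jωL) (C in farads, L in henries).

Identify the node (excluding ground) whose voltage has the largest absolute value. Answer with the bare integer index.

Element admittances at ω=2190 rad/s:
  Y(R1) = 0.02475+0.000j S between n4,n3
  Y(R2) = 0.007937+0.000j S between n4,n0
  Y(R3) = 0.0006494+0.000j S between n5,n1
  Y(R4) = 0.001988+0.000j S between n8,n5
  Y(R5) = 0.0007692+0.000j S between n0,n1
  Y(R6) = 0.0003650+0.000j S between n1,n2
  Y(R7) = 0.02257+0.000j S between n8,n1
  Y(R8) = 0.06993+0.000j S between n8,n0
  Y(R9) = 0.01261+0.000j S between n6,n4
  Y(R10) = 0.01379+0.000j S between n3,n8
  Y(R11) = 0.0007407+0.000j S between n0,n2
  Y(C1) = 0.000+0.0009329j S between n2,n5
  Y(R12) = 0.0001656+0.000j S between n0,n2
  Y(R13) = 0.001161+0.000j S between n6,n7
  Y(R14) = 0.7194+0.000j S between n3,n0
  Y(R15) = 0.0001348+0.000j S between n7,n2
  Y(R16) = 0.2506+0.000j S between n3,n5
  V1: constraint V(n1)−V(n7) = 35.1
Assemble and solve the 9×9 MNA system:
  V(n1)=1.914+0.02873j  V(n2)=-1.862+1.231j  V(n3)=-0.02636-0.002114j  V(n4)=-1.065-0.0006453j  V(n5)=-0.02264-0.008750j  V(n6)=-3.774+0.001832j  V(n7)=-33.19+0.02873j  V(n8)=0.3951+0.005558j
  i(V1)=-0.03838-0.0001307j

7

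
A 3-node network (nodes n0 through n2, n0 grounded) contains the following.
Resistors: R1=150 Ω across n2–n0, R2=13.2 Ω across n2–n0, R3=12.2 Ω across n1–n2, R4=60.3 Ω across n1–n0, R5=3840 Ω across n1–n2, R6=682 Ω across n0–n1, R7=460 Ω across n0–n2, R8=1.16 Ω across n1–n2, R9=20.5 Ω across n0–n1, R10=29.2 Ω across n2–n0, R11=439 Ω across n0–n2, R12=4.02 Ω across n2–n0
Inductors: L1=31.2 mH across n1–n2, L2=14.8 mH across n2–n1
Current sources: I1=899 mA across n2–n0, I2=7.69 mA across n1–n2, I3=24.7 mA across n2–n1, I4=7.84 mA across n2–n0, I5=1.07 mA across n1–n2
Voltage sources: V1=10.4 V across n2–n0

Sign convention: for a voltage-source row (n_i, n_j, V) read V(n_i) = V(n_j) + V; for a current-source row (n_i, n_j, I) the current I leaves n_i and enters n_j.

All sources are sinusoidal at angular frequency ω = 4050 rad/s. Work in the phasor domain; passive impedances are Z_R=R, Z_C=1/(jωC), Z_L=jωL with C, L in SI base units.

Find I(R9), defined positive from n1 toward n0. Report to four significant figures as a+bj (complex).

MNA unknowns: 2 node voltages V₁..V_2 plus 1 source current (V1)
R1: Y=0.006667+0.000j on G[2,0]
R2: Y=0.07576+0.000j on G[2,0]
L1: Y=0.000-0.007914j on G[1,2]
R3: Y=0.08197+0.000j on G[1,2]
I1: z[2]−=0.899, z[0]+=0.899
I2: z[1]−=0.00769, z[2]+=0.00769
R4: Y=0.01658+0.000j on G[1,0]
R5: Y=0.0002604+0.000j on G[1,2]
R6: Y=0.001466+0.000j on G[0,1]
R7: Y=0.002174+0.000j on G[0,2]
I3: z[2]−=0.0247, z[1]+=0.0247
L2: Y=0.000-0.01668j on G[2,1]
R8: Y=0.8621+0.000j on G[1,2]
R9: Y=0.04878+0.000j on G[0,1]
R10: Y=0.03425+0.000j on G[2,0]
R11: Y=0.002278+0.000j on G[0,2]
I4: z[2]−=0.00784, z[0]+=0.00784
R12: Y=0.2488+0.000j on G[2,0]
I5: z[1]−=0.00107, z[2]+=0.00107
V1: row V2−V0=10.4, i_V1 at 2,0
solve → V1=9.729-0.01633j, V2=10.40+0.000j
aux → i_V1=-5.404+0.001091j

0.4746-0.0007965j A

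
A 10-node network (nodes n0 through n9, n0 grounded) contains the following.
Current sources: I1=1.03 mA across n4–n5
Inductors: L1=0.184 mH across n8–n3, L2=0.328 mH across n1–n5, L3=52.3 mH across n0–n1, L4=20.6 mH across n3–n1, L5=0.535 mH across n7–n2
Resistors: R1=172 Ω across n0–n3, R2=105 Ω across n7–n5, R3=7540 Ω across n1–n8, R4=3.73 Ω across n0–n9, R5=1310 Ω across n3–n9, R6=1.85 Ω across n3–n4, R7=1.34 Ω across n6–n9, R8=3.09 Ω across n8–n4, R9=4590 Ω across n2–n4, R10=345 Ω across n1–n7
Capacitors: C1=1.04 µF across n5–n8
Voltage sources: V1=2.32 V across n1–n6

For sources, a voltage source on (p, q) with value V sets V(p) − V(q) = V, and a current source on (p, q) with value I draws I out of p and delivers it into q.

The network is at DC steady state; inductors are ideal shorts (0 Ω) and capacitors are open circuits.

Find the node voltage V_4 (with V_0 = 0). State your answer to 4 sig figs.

MNA unknowns: 9 node voltages V₁..V_9 plus 6 source currents (L1, L2, L3, L4, L5, V1)
I1: z[4]−=0.00103, z[5]+=0.00103
L1: row V8−V3=0, i_L1 at 8,3
R1: Y=0.005814 on G[0,3]
L2: row V1−V5=0, i_L2 at 1,5
R2: Y=0.009524 on G[7,5]
L3: row V0−V1=0, i_L3 at 0,1
R3: Y=0.0001326 on G[1,8]
L4: row V3−V1=0, i_L4 at 3,1
R4: Y=0.2681 on G[0,9]
R5: Y=0.0007634 on G[3,9]
L5: row V7−V2=0, i_L5 at 7,2
C1: Y=0.000 on G[5,8]
R6: Y=0.5405 on G[3,4]
R7: Y=0.7463 on G[6,9]
R8: Y=0.3236 on G[8,4]
R9: Y=0.0002179 on G[2,4]
R10: Y=0.002899 on G[1,7]
V1: row V1−V6=2.32, i_V1 at 1,6
solve → V1=0.000, V2=-2.054e-05, V3=0.000, V4=-0.001192, V5=0.000, V6=-2.320, V7=-2.054e-05, V8=0.000, V9=-1.706
aux → i_L1=-0.0003856, i_L2=-0.001030, i_L3=-0.4572, i_L4=-0.002332, i_L5=2.551e-07, i_V1=-0.4586

-0.001192 V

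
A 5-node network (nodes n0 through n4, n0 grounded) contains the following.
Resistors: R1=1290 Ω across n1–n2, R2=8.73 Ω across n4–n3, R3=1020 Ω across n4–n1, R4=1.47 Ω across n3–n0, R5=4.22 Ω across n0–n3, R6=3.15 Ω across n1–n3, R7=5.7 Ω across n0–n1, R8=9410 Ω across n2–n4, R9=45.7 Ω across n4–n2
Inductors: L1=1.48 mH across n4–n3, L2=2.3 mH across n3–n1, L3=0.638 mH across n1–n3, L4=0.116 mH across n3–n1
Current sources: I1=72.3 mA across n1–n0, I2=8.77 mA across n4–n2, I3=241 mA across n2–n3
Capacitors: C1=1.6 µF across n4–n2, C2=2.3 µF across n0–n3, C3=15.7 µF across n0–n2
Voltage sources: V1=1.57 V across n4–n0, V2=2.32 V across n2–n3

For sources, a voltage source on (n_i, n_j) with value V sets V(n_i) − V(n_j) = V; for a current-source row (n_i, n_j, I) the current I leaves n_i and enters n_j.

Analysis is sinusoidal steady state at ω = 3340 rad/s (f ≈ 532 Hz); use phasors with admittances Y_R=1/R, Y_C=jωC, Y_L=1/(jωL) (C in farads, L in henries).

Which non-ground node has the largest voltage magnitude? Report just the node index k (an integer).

2

Element admittances at ω=3340 rad/s:
  Y(R1) = 0.0007752+0.000j S between n1,n2
  Y(L1) = 0.000-0.2023j S between n4,n3
  Y(R2) = 0.1145+0.000j S between n4,n3
  Y(R3) = 0.0009804+0.000j S between n4,n1
  Y(R4) = 0.6803+0.000j S between n3,n0
  I1: injects 0.0723 A into n0 (from n1)
  Y(R5) = 0.2370+0.000j S between n0,n3
  Y(C1) = 0.000+0.005344j S between n4,n2
  Y(L2) = 0.000-0.1302j S between n3,n1
  Y(R6) = 0.3175+0.000j S between n1,n3
  I2: injects 0.00877 A into n2 (from n4)
  Y(R7) = 0.1754+0.000j S between n0,n1
  Y(L3) = 0.000-0.4693j S between n1,n3
  Y(R8) = 0.0001063+0.000j S between n2,n4
  I3: injects 0.241 A into n3 (from n2)
  Y(R9) = 0.02188+0.000j S between n4,n2
  Y(C2) = 0.000+0.007682j S between n0,n3
  Y(L4) = 0.000-2.581j S between n3,n1
  Y(C3) = 0.000+0.05244j S between n0,n2
  V1: constraint V(n4)−V(n0) = 1.57
  V2: constraint V(n2)−V(n3) = 2.32
Assemble and solve the 6×6 MNA system:
  V(n1)=0.1009-0.3680j  V(n2)=2.444-0.3430j  V(n3)=0.1238-0.3430j  V(n4)=1.570+0.000j
  i(V1)=-0.2242+0.2500j  i(V2)=-0.2731-0.1253j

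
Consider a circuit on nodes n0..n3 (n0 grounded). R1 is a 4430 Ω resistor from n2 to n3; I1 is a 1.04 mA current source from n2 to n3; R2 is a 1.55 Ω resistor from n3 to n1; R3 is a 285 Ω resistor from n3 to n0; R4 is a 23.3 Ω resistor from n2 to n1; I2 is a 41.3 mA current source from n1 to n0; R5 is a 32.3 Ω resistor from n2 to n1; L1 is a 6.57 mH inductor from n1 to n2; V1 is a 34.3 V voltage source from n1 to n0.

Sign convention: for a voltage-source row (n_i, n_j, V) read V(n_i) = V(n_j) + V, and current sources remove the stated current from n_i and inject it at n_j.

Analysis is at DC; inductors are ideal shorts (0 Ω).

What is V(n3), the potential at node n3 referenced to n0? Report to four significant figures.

Element admittances at DC:
  Y(R1) = 0.0002257 S between n2,n3
  I1: injects 0.00104 A into n3 (from n2)
  Y(R2) = 0.6452 S between n3,n1
  Y(R3) = 0.003509 S between n3,n0
  Y(R4) = 0.04292 S between n2,n1
  I2: injects 0.0413 A into n0 (from n1)
  Y(R5) = 0.03096 S between n2,n1
  L1: short n1↔n2 (DC inductor)
  V1: constraint V(n1)−V(n0) = 34.3
Assemble and solve the 5×5 MNA system:
  V(n1)=34.30  V(n2)=34.30  V(n3)=34.12
  i(L1)=0.001082  i(V1)=-0.1610

34.12 V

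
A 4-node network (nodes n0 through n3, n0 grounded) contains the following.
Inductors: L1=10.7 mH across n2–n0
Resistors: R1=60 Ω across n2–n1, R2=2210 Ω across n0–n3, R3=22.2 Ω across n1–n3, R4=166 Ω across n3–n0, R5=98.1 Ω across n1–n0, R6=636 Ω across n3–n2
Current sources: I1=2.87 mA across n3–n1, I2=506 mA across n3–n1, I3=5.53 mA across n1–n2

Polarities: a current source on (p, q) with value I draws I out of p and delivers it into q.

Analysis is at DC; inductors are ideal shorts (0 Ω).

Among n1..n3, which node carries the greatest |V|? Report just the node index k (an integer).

Element admittances at DC:
  L1: short n2↔n0 (DC inductor)
  Y(R1) = 0.01667 S between n2,n1
  Y(R2) = 0.0004525 S between n0,n3
  Y(R3) = 0.04505 S between n1,n3
  Y(R4) = 0.006024 S between n3,n0
  I1: injects 0.00287 A into n1 (from n3)
  I2: injects 0.506 A into n1 (from n3)
  Y(R5) = 0.01019 S between n1,n0
  Y(R6) = 0.001572 S between n3,n2
  I3: injects 0.00553 A into n2 (from n1)
Assemble and solve the 4×4 MNA system:
  V(n1)=2.126  V(n2)=0.000  V(n3)=-7.781
  i(L1)=0.02872

3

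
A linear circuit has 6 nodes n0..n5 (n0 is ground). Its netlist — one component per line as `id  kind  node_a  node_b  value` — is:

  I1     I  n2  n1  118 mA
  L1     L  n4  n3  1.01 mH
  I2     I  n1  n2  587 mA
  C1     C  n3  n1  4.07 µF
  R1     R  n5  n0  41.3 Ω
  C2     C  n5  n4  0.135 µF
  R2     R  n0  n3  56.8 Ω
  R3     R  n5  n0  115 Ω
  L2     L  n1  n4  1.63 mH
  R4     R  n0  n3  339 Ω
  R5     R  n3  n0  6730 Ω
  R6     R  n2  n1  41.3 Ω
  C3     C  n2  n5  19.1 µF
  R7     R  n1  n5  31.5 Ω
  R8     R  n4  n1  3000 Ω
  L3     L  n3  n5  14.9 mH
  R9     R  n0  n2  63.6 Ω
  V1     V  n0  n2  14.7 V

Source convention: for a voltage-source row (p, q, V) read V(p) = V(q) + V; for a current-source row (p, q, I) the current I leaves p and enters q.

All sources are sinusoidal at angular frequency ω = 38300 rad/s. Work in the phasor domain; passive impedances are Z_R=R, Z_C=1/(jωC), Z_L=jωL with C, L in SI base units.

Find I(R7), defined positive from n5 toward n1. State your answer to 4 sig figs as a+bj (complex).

MNA unknowns: 5 node voltages V₁..V_5 plus 1 source current (V1)
I1: z[2]−=0.118, z[1]+=0.118
L1: Y=0.000-0.02585j on G[4,3]
I2: z[1]−=0.587, z[2]+=0.587
C1: Y=0.000+0.1559j on G[3,1]
R1: Y=0.02421+0.000j on G[5,0]
C2: Y=0.000+0.005170j on G[5,4]
R2: Y=0.01761+0.000j on G[0,3]
R3: Y=0.008696+0.000j on G[5,0]
L2: Y=0.000-0.01602j on G[1,4]
R4: Y=0.002950+0.000j on G[0,3]
R5: Y=0.0001486+0.000j on G[3,0]
R6: Y=0.02421+0.000j on G[2,1]
C3: Y=0.000+0.7315j on G[2,5]
R7: Y=0.03175+0.000j on G[1,5]
R8: Y=0.0003333+0.000j on G[4,1]
L3: Y=0.000-0.001752j on G[3,5]
R9: Y=0.01572+0.000j on G[0,2]
V1: row V0−V2=14.7, i_V1 at 0,2
solve → V1=-16.90+0.5218j, V2=-14.70+0.000j, V3=-16.61-1.840j, V4=-17.03-0.9882j, V5=-14.64-0.5604j
aux → i_V1=-1.057-0.05654j

0.07179-0.03436j A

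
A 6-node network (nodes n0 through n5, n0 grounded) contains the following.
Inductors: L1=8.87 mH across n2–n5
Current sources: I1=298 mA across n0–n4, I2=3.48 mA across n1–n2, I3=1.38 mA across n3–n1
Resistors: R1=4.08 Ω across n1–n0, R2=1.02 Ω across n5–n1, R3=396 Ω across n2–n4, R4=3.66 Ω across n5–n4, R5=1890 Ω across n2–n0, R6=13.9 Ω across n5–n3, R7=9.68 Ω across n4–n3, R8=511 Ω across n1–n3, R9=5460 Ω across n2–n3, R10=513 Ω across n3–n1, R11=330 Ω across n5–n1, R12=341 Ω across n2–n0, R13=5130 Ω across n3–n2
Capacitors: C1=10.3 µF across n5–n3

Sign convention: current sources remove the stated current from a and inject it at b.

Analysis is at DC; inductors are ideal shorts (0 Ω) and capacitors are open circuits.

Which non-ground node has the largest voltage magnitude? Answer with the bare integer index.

4

Element admittances at DC:
  L1: short n2↔n5 (DC inductor)
  I1: injects 0.298 A into n4 (from n0)
  Y(R1) = 0.2451 S between n1,n0
  Y(R2) = 0.9804 S between n5,n1
  Y(R3) = 0.002525 S between n2,n4
  Y(C1) = 0.000 S between n5,n3
  Y(R4) = 0.2732 S between n5,n4
  Y(R5) = 0.0005291 S between n2,n0
  Y(R6) = 0.07194 S between n5,n3
  Y(R7) = 0.1033 S between n4,n3
  Y(R8) = 0.001957 S between n1,n3
  Y(R9) = 0.0001832 S between n2,n3
  Y(R10) = 0.001949 S between n3,n1
  I2: injects 0.00348 A into n2 (from n1)
  Y(R11) = 0.003030 S between n5,n1
  Y(R12) = 0.002933 S between n2,n0
  Y(R13) = 0.0001949 S between n3,n2
  I3: injects 0.00138 A into n1 (from n3)
Assemble and solve the 6×6 MNA system:
  V(n1)=1.195  V(n2)=1.491  V(n3)=2.011  V(n4)=2.419  V(n5)=1.491
  i(L1)=0.0008566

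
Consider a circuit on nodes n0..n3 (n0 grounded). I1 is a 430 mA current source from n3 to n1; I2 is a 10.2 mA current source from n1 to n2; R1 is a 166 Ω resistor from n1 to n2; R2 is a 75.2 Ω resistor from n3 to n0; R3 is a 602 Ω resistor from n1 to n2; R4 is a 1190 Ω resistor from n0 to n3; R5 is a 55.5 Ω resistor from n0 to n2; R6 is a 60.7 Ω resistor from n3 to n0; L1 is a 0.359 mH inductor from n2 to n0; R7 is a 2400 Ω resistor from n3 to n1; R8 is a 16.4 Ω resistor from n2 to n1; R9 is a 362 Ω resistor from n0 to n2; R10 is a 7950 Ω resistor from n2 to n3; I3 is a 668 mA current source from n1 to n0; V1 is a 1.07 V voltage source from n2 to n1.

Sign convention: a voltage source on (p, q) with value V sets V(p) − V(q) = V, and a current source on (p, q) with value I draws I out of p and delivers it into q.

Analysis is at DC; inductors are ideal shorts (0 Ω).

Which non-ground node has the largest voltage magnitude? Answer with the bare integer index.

Apply KCL at each of the 3 non-ground nodes and solve the resulting linear system.
Node n1: branches {I1, I2, R1, R3, R7, R8, I3, V1} → V_1 = -1.070
Node n2: branches {I2, R1, R3, R5, L1, R8, R9, R10, V1} → V_2 = 0.000
Node n3: branches {I1, R2, R4, R6, R7, R10} → V_3 = -13.82
Source currents: i(L1)=-0.2450, i(V1)=0.1800

3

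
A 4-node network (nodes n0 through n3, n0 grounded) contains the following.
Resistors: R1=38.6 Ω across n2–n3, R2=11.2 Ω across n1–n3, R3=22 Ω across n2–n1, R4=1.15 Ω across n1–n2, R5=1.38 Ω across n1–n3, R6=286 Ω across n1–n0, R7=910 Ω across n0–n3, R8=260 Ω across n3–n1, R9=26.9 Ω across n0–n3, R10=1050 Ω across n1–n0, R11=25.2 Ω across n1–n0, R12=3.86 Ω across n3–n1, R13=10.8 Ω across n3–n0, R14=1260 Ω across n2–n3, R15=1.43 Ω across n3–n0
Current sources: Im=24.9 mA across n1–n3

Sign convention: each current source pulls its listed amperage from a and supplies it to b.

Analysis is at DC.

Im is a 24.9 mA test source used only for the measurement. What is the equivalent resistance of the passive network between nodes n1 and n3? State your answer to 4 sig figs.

R_eq = 0.8736 Ω

Apply KCL at each of the 3 non-ground nodes and solve the resulting linear system.
Node n1: branches {R2, R3, R4, R5, R6, R8, R10, R11, R12, Im} → V_1 = -0.02065
Node n2: branches {R1, R3, R4, R14} → V_2 = -0.02004
Node n3: branches {R1, R2, R5, R7, R8, R9, R12, R13, R14, R15, Im} → V_3 = 0.001098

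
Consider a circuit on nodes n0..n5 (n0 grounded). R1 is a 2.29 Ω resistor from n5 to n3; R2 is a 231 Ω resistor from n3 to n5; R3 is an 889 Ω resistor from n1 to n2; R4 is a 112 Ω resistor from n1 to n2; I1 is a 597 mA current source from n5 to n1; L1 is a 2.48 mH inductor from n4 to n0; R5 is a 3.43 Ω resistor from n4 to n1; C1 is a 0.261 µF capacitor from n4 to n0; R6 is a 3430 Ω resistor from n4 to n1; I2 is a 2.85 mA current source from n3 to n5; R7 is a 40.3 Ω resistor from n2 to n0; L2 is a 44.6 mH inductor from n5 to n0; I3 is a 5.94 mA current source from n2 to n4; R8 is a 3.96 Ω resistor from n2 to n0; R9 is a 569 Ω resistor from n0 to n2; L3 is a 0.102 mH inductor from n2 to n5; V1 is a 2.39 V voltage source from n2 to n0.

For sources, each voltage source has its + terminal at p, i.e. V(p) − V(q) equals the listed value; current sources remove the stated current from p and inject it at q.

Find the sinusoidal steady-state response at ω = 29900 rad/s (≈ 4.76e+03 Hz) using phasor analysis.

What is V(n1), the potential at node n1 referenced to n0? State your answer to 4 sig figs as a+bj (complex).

47.00+26.28j V

MNA unknowns: 5 node voltages V₁..V_5 plus 1 source current (V1)
R1: Y=0.4367+0.000j on G[5,3]
R2: Y=0.004329+0.000j on G[3,5]
R3: Y=0.001125+0.000j on G[1,2]
R4: Y=0.008929+0.000j on G[1,2]
I1: z[5]−=0.597, z[1]+=0.597
L1: Y=0.000-0.01349j on G[4,0]
R5: Y=0.2915+0.000j on G[4,1]
C1: Y=0.000+0.007804j on G[4,0]
R6: Y=0.0002915+0.000j on G[4,1]
I2: z[3]−=0.00285, z[5]+=0.00285
R7: Y=0.02481+0.000j on G[2,0]
L2: Y=0.000-0.0007499j on G[5,0]
I3: z[2]−=0.00594, z[4]+=0.00594
R8: Y=0.2525+0.000j on G[2,0]
R9: Y=0.001757+0.000j on G[0,2]
L3: Y=0.000-0.3279j on G[2,5]
V1: row V2−V0=2.39, i_V1 at 2,0
solve → V1=47.00+26.28j, V2=2.390+0.000j, V3=2.378-1.817j, V4=46.49+27.18j, V5=2.385-1.817j
aux → i_V1=-0.8201+0.2660j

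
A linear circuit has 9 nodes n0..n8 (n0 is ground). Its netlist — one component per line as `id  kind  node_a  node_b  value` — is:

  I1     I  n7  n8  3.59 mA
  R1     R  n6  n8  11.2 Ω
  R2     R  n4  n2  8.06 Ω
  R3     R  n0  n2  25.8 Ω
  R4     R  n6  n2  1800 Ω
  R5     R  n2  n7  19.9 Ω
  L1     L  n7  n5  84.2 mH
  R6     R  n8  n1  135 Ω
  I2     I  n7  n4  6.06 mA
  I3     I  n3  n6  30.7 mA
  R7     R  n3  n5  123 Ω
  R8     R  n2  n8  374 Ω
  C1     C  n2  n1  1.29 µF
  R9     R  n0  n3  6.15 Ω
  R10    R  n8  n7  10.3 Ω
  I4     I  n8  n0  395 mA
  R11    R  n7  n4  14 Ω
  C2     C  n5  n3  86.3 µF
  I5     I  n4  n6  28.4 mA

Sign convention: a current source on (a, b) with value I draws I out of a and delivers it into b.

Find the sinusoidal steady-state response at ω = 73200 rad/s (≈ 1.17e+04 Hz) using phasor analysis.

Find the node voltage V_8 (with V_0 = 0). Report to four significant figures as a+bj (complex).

-15.21-0.01107j V

MNA unknowns: 8 node voltages V₁..V_8
I1: z[7]−=0.00359, z[8]+=0.00359
R1: Y=0.08929+0.000j on G[6,8]
R2: Y=0.1241+0.000j on G[4,2]
R3: Y=0.03876+0.000j on G[0,2]
R4: Y=0.0005556+0.000j on G[6,2]
R5: Y=0.05025+0.000j on G[2,7]
L1: Y=0.000-0.0001622j on G[7,5]
R6: Y=0.007407+0.000j on G[8,1]
I2: z[7]−=0.00606, z[4]+=0.00606
I3: z[3]−=0.0307, z[6]+=0.0307
R7: Y=0.008130+0.000j on G[3,5]
R8: Y=0.002674+0.000j on G[2,8]
C1: Y=0.000+0.09443j on G[2,1]
R9: Y=0.1626+0.000j on G[0,3]
R10: Y=0.09709+0.000j on G[8,7]
I4: z[8]−=0.395, z[0]+=0.395
R11: Y=0.07143+0.000j on G[7,4]
C2: Y=0.000+6.317j on G[5,3]
I5: z[4]−=0.0284, z[6]+=0.0284
solve → V1=-9.431+0.4024j, V2=-9.399-0.05121j, V3=-0.1889+0.01221j, V4=-10.62-0.04758j, V5=-0.1885+0.01221j, V6=-14.52-0.01132j, V7=-12.42-0.04128j, V8=-15.21-0.01107j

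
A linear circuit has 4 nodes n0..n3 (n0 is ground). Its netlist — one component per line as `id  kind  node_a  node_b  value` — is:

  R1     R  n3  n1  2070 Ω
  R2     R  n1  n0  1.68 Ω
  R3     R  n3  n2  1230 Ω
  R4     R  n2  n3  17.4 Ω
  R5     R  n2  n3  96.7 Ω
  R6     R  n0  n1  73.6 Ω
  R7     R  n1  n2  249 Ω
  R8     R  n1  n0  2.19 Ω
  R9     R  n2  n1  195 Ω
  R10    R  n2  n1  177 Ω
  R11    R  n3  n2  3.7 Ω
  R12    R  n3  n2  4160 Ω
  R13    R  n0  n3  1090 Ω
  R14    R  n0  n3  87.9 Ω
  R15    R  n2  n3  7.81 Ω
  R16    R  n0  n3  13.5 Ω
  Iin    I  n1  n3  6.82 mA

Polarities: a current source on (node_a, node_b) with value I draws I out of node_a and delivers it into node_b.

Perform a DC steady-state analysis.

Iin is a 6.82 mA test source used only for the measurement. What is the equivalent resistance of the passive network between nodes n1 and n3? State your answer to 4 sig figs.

R_eq = 10.56 Ω

MNA unknowns: 3 node voltages V₁..V_3
R1: Y=0.0004831 on G[3,1]
R2: Y=0.5952 on G[1,0]
R3: Y=0.0008130 on G[3,2]
R4: Y=0.05747 on G[2,3]
R5: Y=0.01034 on G[2,3]
R6: Y=0.01359 on G[0,1]
R7: Y=0.004016 on G[1,2]
R8: Y=0.4566 on G[1,0]
R9: Y=0.005128 on G[2,1]
R10: Y=0.005650 on G[2,1]
R11: Y=0.2703 on G[3,2]
R12: Y=0.0002404 on G[3,2]
R13: Y=0.0009174 on G[0,3]
R14: Y=0.01138 on G[0,3]
R15: Y=0.1280 on G[2,3]
R16: Y=0.07407 on G[0,3]
Iin: z[1]−=0.00682, z[3]+=0.00682
solve → V1=-0.005399, V2=0.06440, V3=0.06661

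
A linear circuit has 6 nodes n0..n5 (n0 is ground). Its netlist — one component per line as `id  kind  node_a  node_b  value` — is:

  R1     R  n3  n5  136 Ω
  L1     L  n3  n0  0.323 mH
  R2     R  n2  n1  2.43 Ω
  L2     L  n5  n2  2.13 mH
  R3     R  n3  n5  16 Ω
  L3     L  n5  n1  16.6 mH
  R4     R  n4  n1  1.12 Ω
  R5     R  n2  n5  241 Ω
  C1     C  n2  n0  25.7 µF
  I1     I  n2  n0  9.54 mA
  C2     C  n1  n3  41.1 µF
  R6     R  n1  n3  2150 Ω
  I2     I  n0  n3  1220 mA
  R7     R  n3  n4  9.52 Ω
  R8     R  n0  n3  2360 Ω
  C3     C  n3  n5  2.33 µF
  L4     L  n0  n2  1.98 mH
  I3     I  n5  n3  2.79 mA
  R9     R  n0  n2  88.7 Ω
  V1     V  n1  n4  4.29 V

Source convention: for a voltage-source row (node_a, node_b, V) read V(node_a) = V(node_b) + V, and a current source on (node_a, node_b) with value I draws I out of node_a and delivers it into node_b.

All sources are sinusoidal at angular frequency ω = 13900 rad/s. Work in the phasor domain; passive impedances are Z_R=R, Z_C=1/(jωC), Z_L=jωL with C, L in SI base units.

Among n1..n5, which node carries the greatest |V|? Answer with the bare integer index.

Element admittances at ω=13900 rad/s:
  Y(R1) = 0.007353+0.000j S between n3,n5
  Y(L1) = 0.000-0.2227j S between n3,n0
  Y(R2) = 0.4115+0.000j S between n2,n1
  Y(L2) = 0.000-0.03378j S between n5,n2
  Y(R3) = 0.06250+0.000j S between n3,n5
  Y(L3) = 0.000-0.004334j S between n5,n1
  Y(R4) = 0.8929+0.000j S between n4,n1
  Y(R5) = 0.004149+0.000j S between n2,n5
  Y(C1) = 0.000+0.3572j S between n2,n0
  I1: injects 0.00954 A into n0 (from n2)
  Y(C2) = 0.000+0.5713j S between n1,n3
  Y(R6) = 0.0004651+0.000j S between n1,n3
  I2: injects 1.22 A into n3 (from n0)
  Y(R7) = 0.1050+0.000j S between n3,n4
  Y(R8) = 0.0004237+0.000j S between n0,n3
  Y(C3) = 0.000+0.03239j S between n3,n5
  Y(L4) = 0.000-0.03633j S between n0,n2
  I3: injects 0.00279 A into n3 (from n5)
  Y(R9) = 0.01127+0.000j S between n0,n2
  V1: constraint V(n1)−V(n4) = 4.29
Assemble and solve the 6×6 MNA system:
  V(n1)=4.637+3.629j  V(n2)=4.886-0.08151j  V(n3)=7.044+5.056j  V(n4)=0.3473+3.629j  V(n5)=4.408+5.691j
  i(V1)=-4.534-0.1500j

3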